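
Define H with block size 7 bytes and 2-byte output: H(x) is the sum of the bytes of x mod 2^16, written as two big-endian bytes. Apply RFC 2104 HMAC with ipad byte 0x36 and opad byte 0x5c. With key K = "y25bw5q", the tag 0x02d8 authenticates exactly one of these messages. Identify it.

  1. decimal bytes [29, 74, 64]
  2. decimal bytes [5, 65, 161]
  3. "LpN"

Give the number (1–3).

Key "y25bw5q" = 79 32 35 62 77 35 71 is exactly B = 7 bytes: K' = 79 32 35 62 77 35 71.
K' ⊕ ipad = 4f 04 03 54 41 03 47; K' ⊕ opad = 25 6e 69 3e 2b 69 2d.
m1: inner = H(4f 04 03 54 41 03 47 1d 4a 40) = 01 dc; tag = H(25 6e 69 3e 2b 69 2d 01 dc) = 02d8 ← matches
m2: inner = H(4f 04 03 54 41 03 47 05 41 a1) = 02 1c; tag = H(25 6e 69 3e 2b 69 2d 02 1c) = 0219
m3: inner = H(4f 04 03 54 41 03 47 4c 70 4e) = 02 3f; tag = H(25 6e 69 3e 2b 69 2d 02 3f) = 023c

1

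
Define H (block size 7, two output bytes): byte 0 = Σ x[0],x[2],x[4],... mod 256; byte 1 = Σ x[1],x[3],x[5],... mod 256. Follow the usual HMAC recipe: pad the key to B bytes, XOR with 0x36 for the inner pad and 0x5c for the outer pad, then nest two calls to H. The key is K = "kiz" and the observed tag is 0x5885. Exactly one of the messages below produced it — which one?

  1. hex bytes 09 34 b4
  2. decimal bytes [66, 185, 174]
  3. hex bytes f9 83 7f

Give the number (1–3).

Key "kiz" = 6b 69 7a is 3 bytes ≤ B = 7; zero-pad to 7 bytes: K' = 6b 69 7a 00 00 00 00.
K' ⊕ ipad = 5d 5f 4c 36 36 36 36; K' ⊕ opad = 37 35 26 5c 5c 5c 5c.
m1: inner = H(5d 5f 4c 36 36 36 36 09 34 b4) = 49 88; tag = H(37 35 26 5c 5c 5c 5c 49 88) = 9d36
m2: inner = H(5d 5f 4c 36 36 36 36 42 b9 ae) = ce bb; tag = H(37 35 26 5c 5c 5c 5c ce bb) = d0bb
m3: inner = H(5d 5f 4c 36 36 36 36 f9 83 7f) = 98 43; tag = H(37 35 26 5c 5c 5c 5c 98 43) = 5885 ← matches

3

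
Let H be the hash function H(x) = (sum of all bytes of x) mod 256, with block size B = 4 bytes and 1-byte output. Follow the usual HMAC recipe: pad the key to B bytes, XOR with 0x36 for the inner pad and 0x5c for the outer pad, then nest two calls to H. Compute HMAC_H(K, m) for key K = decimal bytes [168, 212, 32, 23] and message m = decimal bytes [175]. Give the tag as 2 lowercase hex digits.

a9

Key decimal bytes [168, 212, 32, 23] = a8 d4 20 17 is exactly B = 4 bytes: K' = a8 d4 20 17.
K' ⊕ ipad = 9e e2 16 21.  K' ⊕ opad = f4 88 7c 4b.
Inner input = (K'⊕ipad) ∥ m = 9e e2 16 21 ∥ af.
Inner hash: sum = 158+226+22+33+175 = 614; mod 256 = 102 → 66.
Outer input = (K'⊕opad) ∥ inner = f4 88 7c 4b ∥ 66.
Outer hash (tag): sum = 244+136+124+75+102 = 681; mod 256 = 169 → a9.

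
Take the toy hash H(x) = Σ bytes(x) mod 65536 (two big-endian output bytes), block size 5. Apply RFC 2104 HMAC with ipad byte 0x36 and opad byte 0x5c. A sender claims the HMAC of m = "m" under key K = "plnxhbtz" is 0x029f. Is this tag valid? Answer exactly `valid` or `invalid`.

invalid

Key "plnxhbtz" = 70 6c 6e 78 68 62 74 7a is 8 bytes > B = 5, so hash it first: H(key) = 03 7a, then zero-pad to 5 bytes: K' = 03 7a 00 00 00.
K' ⊕ ipad = 35 4c 36 36 36; K' ⊕ opad = 5f 26 5c 5c 5c.
Inner hash: sum = 53+76+54+54+54+109 = 400 → 01 90.
Outer hash (recomputed tag): sum = 95+38+92+92+92+1+144 = 554 → 02 2a.
Recomputed tag = 022a; claimed = 029f → mismatch.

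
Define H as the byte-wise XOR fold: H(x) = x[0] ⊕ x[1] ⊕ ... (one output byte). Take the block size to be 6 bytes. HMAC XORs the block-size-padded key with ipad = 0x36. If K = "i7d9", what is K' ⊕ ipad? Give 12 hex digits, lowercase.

Key "i7d9" = 69 37 64 39 is 4 bytes ≤ B = 6; zero-pad to 6 bytes: K' = 69 37 64 39 00 00.
XOR each byte with 0x36: 69⊕36=5f, 37⊕36=01, 64⊕36=52, 39⊕36=0f, 00⊕36=36, 00⊕36=36.

5f01520f3636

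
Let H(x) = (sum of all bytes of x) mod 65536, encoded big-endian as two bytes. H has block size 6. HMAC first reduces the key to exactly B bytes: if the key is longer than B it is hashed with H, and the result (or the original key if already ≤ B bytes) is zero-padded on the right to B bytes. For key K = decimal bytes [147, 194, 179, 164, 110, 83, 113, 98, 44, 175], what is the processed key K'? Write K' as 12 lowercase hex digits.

051b00000000

|K| = 10 > B = 6, so first hash the key.
H(K): sum = 147+194+179+164+110+83+113+98+44+175 = 1307 → 05 1b.
Zero-pad H(K) = 05 1b to 6 bytes: K' = 05 1b 00 00 00 00.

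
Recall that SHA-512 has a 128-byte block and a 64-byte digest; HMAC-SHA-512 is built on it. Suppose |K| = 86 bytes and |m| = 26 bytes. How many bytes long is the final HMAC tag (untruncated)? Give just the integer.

64

The tag is one SHA-512 digest: 64 bytes.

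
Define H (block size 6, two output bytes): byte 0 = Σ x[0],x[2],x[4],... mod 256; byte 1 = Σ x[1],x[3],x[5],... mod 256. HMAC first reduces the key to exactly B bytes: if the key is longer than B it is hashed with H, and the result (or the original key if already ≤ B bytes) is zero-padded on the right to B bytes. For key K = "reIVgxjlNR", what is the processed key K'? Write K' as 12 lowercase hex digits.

|K| = 10 > B = 6, so first hash the key.
H(K): even-index sum = 474 mod 256 = 218; odd-index sum = 497 mod 256 = 241 → da f1.
Zero-pad H(K) = da f1 to 6 bytes: K' = da f1 00 00 00 00.

daf100000000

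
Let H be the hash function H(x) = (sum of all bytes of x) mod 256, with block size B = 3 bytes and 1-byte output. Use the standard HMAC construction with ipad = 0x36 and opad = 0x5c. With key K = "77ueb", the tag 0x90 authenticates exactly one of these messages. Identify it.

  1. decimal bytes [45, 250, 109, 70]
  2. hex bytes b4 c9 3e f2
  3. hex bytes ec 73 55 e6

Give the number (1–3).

Key "77ueb" = 37 37 75 65 62 is 5 bytes > B = 3, so hash it first: H(key) = aa, then zero-pad to 3 bytes: K' = aa 00 00.
K' ⊕ ipad = 9c 36 36; K' ⊕ opad = f6 5c 5c.
m1: inner = H(9c 36 36 2d fa 6d 46) = e2; tag = H(f6 5c 5c e2) = 90 ← matches
m2: inner = H(9c 36 36 b4 c9 3e f2) = b5; tag = H(f6 5c 5c b5) = 63
m3: inner = H(9c 36 36 ec 73 55 e6) = a2; tag = H(f6 5c 5c a2) = 50

1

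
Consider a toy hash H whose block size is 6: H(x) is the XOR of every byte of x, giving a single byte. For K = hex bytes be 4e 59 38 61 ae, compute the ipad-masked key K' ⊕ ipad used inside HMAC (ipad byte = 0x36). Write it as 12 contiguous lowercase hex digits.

88786f0e5798

Key hex bytes be 4e 59 38 61 ae is exactly B = 6 bytes: K' = be 4e 59 38 61 ae.
XOR each byte with 0x36: be⊕36=88, 4e⊕36=78, 59⊕36=6f, 38⊕36=0e, 61⊕36=57, ae⊕36=98.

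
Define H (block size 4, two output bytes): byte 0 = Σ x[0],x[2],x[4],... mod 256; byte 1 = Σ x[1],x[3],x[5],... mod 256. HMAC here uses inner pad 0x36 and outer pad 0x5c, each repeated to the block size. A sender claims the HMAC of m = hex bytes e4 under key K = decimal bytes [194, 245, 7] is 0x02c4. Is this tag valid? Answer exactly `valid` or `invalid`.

invalid

Key decimal bytes [194, 245, 7] = c2 f5 07 is 3 bytes ≤ B = 4; zero-pad to 4 bytes: K' = c2 f5 07 00.
K' ⊕ ipad = f4 c3 31 36; K' ⊕ opad = 9e a9 5b 5c.
Inner hash: even-index sum = 521 mod 256 = 9; odd-index sum = 249 mod 256 = 249 → 09 f9.
Outer hash (recomputed tag): even-index sum = 258 mod 256 = 2; odd-index sum = 510 mod 256 = 254 → 02 fe.
Recomputed tag = 02fe; claimed = 02c4 → mismatch.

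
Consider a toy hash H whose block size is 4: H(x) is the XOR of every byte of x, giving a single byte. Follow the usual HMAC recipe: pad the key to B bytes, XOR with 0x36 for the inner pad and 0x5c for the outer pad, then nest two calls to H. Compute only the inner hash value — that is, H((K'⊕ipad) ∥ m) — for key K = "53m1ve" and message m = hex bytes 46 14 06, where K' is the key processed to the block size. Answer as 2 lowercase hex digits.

1d

Key "53m1ve" = 35 33 6d 31 76 65 is 6 bytes > B = 4, so hash it first: H(key) = 49, then zero-pad to 4 bytes: K' = 49 00 00 00.
K' ⊕ ipad = 7f 36 36 36.
Inner input = 7f 36 36 36 ∥ 46 14 06.
Inner hash: XOR 7f⊕36⊕36⊕36⊕46⊕14⊕06 = 1d.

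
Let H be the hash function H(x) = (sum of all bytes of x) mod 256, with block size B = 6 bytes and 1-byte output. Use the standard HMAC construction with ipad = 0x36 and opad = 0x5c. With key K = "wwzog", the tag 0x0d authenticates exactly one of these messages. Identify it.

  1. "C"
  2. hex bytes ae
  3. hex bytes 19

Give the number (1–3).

Key "wwzog" = 77 77 7a 6f 67 is 5 bytes ≤ B = 6; zero-pad to 6 bytes: K' = 77 77 7a 6f 67 00.
K' ⊕ ipad = 41 41 4c 59 51 36; K' ⊕ opad = 2b 2b 26 33 3b 5c.
m1: inner = H(41 41 4c 59 51 36 43) = f1; tag = H(2b 2b 26 33 3b 5c f1) = 37
m2: inner = H(41 41 4c 59 51 36 ae) = 5c; tag = H(2b 2b 26 33 3b 5c 5c) = a2
m3: inner = H(41 41 4c 59 51 36 19) = c7; tag = H(2b 2b 26 33 3b 5c c7) = 0d ← matches

3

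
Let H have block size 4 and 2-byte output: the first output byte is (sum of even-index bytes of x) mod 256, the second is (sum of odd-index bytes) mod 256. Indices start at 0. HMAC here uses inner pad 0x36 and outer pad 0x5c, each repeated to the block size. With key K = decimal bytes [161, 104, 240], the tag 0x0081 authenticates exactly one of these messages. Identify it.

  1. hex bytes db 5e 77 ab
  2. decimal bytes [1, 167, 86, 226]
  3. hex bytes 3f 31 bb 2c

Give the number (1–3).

3

Key decimal bytes [161, 104, 240] = a1 68 f0 is 3 bytes ≤ B = 4; zero-pad to 4 bytes: K' = a1 68 f0 00.
K' ⊕ ipad = 97 5e c6 36; K' ⊕ opad = fd 34 ac 5c.
m1: inner = H(97 5e c6 36 db 5e 77 ab) = af 9d; tag = H(fd 34 ac 5c af 9d) = 582d
m2: inner = H(97 5e c6 36 01 a7 56 e2) = b4 1d; tag = H(fd 34 ac 5c b4 1d) = 5dad
m3: inner = H(97 5e c6 36 3f 31 bb 2c) = 57 f1; tag = H(fd 34 ac 5c 57 f1) = 0081 ← matches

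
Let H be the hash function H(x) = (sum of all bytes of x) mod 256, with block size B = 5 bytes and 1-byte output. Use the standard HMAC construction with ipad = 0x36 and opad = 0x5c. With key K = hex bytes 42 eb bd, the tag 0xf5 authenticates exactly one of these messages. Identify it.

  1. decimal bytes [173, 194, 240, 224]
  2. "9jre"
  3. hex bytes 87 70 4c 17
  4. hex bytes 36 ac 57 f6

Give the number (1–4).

1

Key hex bytes 42 eb bd is 3 bytes ≤ B = 5; zero-pad to 5 bytes: K' = 42 eb bd 00 00.
K' ⊕ ipad = 74 dd 8b 36 36; K' ⊕ opad = 1e b7 e1 5c 5c.
m1: inner = H(74 dd 8b 36 36 ad c2 f0 e0) = 87; tag = H(1e b7 e1 5c 5c 87) = f5 ← matches
m2: inner = H(74 dd 8b 36 36 39 6a 72 65) = c2; tag = H(1e b7 e1 5c 5c c2) = 30
m3: inner = H(74 dd 8b 36 36 87 70 4c 17) = a2; tag = H(1e b7 e1 5c 5c a2) = 10
m4: inner = H(74 dd 8b 36 36 36 ac 57 f6) = 77; tag = H(1e b7 e1 5c 5c 77) = e5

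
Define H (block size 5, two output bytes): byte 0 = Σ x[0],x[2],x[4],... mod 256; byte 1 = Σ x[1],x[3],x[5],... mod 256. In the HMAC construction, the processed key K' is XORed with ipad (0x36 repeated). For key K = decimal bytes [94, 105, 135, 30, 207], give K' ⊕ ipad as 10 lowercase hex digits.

685fb128f9

Key decimal bytes [94, 105, 135, 30, 207] = 5e 69 87 1e cf is exactly B = 5 bytes: K' = 5e 69 87 1e cf.
XOR each byte with 0x36: 5e⊕36=68, 69⊕36=5f, 87⊕36=b1, 1e⊕36=28, cf⊕36=f9.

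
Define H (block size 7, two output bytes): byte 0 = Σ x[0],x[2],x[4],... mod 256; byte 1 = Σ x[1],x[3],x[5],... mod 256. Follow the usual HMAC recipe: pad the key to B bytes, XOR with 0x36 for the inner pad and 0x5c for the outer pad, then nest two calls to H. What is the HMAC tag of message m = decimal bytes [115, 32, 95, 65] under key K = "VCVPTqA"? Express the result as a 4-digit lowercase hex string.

Key "VCVPTqA" = 56 43 56 50 54 71 41 is exactly B = 7 bytes: K' = 56 43 56 50 54 71 41.
K' ⊕ ipad = 60 75 60 66 62 47 77.  K' ⊕ opad = 0a 1f 0a 0c 08 2d 1d.
Inner input = (K'⊕ipad) ∥ m = 60 75 60 66 62 47 77 ∥ 73 20 5f 41.
Inner hash: even-index sum = 506 mod 256 = 250; odd-index sum = 500 mod 256 = 244 → fa f4.
Outer input = (K'⊕opad) ∥ inner = 0a 1f 0a 0c 08 2d 1d ∥ fa f4.
Outer hash (tag): even-index sum = 301 mod 256 = 45; odd-index sum = 338 mod 256 = 82 → 2d 52.

2d52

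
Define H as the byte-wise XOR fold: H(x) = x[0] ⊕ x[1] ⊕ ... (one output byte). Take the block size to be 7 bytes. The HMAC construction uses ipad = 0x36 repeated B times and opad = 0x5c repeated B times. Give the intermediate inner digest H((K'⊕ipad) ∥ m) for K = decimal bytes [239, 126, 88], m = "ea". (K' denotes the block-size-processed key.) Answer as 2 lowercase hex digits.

fb

Key decimal bytes [239, 126, 88] = ef 7e 58 is 3 bytes ≤ B = 7; zero-pad to 7 bytes: K' = ef 7e 58 00 00 00 00.
K' ⊕ ipad = d9 48 6e 36 36 36 36.
Inner input = d9 48 6e 36 36 36 36 ∥ 65 61.
Inner hash: XOR d9⊕48⊕6e⊕36⊕36⊕36⊕36⊕65⊕61 = fb.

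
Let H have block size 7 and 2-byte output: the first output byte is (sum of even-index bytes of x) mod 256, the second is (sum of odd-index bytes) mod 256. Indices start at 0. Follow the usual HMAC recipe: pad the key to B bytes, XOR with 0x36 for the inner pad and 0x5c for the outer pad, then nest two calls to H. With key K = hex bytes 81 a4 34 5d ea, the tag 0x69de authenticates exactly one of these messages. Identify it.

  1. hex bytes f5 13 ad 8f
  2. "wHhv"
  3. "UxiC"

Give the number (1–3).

Key hex bytes 81 a4 34 5d ea is 5 bytes ≤ B = 7; zero-pad to 7 bytes: K' = 81 a4 34 5d ea 00 00.
K' ⊕ ipad = b7 92 02 6b dc 36 36; K' ⊕ opad = dd f8 68 01 b6 5c 5c.
m1: inner = H(b7 92 02 6b dc 36 36 f5 13 ad 8f) = 6d d5; tag = H(dd f8 68 01 b6 5c 5c 6d d5) = 2cc2
m2: inner = H(b7 92 02 6b dc 36 36 77 48 68 76) = 89 12; tag = H(dd f8 68 01 b6 5c 5c 89 12) = 69de ← matches
m3: inner = H(b7 92 02 6b dc 36 36 55 78 69 43) = 86 f1; tag = H(dd f8 68 01 b6 5c 5c 86 f1) = 48db

2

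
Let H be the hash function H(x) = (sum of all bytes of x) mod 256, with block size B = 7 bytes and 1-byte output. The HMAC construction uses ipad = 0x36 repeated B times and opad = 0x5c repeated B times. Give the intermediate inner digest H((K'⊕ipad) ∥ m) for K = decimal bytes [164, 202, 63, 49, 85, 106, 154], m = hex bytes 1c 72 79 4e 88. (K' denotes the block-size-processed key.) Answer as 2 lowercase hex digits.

e6

Key decimal bytes [164, 202, 63, 49, 85, 106, 154] = a4 ca 3f 31 55 6a 9a is exactly B = 7 bytes: K' = a4 ca 3f 31 55 6a 9a.
K' ⊕ ipad = 92 fc 09 07 63 5c ac.
Inner input = 92 fc 09 07 63 5c ac ∥ 1c 72 79 4e 88.
Inner hash: sum = 146+252+9+7+99+92+172+28+114+121+78+136 = 1254; mod 256 = 230 → e6.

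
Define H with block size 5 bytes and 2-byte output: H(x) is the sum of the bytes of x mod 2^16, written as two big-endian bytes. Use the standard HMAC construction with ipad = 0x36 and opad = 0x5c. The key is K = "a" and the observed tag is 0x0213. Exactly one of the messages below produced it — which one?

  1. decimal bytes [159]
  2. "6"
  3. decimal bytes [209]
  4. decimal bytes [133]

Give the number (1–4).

Key "a" = 61 is 1 byte ≤ B = 5; zero-pad to 5 bytes: K' = 61 00 00 00 00.
K' ⊕ ipad = 57 36 36 36 36; K' ⊕ opad = 3d 5c 5c 5c 5c.
m1: inner = H(57 36 36 36 36 9f) = 01 ce; tag = H(3d 5c 5c 5c 5c 01 ce) = 027c
m2: inner = H(57 36 36 36 36 36) = 01 65; tag = H(3d 5c 5c 5c 5c 01 65) = 0213 ← matches
m3: inner = H(57 36 36 36 36 d1) = 02 00; tag = H(3d 5c 5c 5c 5c 02 00) = 01af
m4: inner = H(57 36 36 36 36 85) = 01 b4; tag = H(3d 5c 5c 5c 5c 01 b4) = 0262

2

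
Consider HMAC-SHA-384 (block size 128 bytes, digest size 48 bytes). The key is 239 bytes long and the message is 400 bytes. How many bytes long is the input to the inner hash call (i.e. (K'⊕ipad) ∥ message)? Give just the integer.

528

Key is 239 > 128 bytes, so it is hashed to 48 bytes then zero-padded to 128: |K'| = 128.
Inner input = (K'⊕ipad) ∥ m → 128 + 400 = 528 bytes.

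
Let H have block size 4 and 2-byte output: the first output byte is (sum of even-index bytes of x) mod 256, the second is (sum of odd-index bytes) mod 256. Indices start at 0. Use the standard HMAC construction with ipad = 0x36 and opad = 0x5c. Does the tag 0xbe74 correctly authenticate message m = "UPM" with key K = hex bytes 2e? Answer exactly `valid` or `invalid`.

Key hex bytes 2e is 1 byte ≤ B = 4; zero-pad to 4 bytes: K' = 2e 00 00 00.
K' ⊕ ipad = 18 36 36 36; K' ⊕ opad = 72 5c 5c 5c.
Inner hash: even-index sum = 240 mod 256 = 240; odd-index sum = 188 mod 256 = 188 → f0 bc.
Outer hash (recomputed tag): even-index sum = 446 mod 256 = 190; odd-index sum = 372 mod 256 = 116 → be 74.
Recomputed tag = be74; claimed = be74 → match.

valid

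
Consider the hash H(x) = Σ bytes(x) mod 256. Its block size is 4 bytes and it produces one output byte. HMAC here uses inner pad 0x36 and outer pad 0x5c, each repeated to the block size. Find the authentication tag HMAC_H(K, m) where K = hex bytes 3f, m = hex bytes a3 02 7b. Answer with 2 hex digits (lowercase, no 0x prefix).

42

Key hex bytes 3f is 1 byte ≤ B = 4; zero-pad to 4 bytes: K' = 3f 00 00 00.
K' ⊕ ipad = 09 36 36 36.  K' ⊕ opad = 63 5c 5c 5c.
Inner input = (K'⊕ipad) ∥ m = 09 36 36 36 ∥ a3 02 7b.
Inner hash: sum = 9+54+54+54+163+2+123 = 459; mod 256 = 203 → cb.
Outer input = (K'⊕opad) ∥ inner = 63 5c 5c 5c ∥ cb.
Outer hash (tag): sum = 99+92+92+92+203 = 578; mod 256 = 66 → 42.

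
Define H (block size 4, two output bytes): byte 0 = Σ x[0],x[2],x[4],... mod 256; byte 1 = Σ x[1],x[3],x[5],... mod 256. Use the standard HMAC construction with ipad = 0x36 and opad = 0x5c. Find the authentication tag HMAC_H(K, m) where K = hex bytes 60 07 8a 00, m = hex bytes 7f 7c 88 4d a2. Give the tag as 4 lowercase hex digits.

Key hex bytes 60 07 8a 00 is exactly B = 4 bytes: K' = 60 07 8a 00.
K' ⊕ ipad = 56 31 bc 36.  K' ⊕ opad = 3c 5b d6 5c.
Inner input = (K'⊕ipad) ∥ m = 56 31 bc 36 ∥ 7f 7c 88 4d a2.
Inner hash: even-index sum = 699 mod 256 = 187; odd-index sum = 304 mod 256 = 48 → bb 30.
Outer input = (K'⊕opad) ∥ inner = 3c 5b d6 5c ∥ bb 30.
Outer hash (tag): even-index sum = 461 mod 256 = 205; odd-index sum = 231 mod 256 = 231 → cd e7.

cde7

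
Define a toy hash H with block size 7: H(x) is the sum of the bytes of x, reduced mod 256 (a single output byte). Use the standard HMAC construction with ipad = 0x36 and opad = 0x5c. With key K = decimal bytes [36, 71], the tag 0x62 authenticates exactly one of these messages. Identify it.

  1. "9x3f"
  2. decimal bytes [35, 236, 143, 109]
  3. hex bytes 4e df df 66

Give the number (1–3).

3

Key decimal bytes [36, 71] = 24 47 is 2 bytes ≤ B = 7; zero-pad to 7 bytes: K' = 24 47 00 00 00 00 00.
K' ⊕ ipad = 12 71 36 36 36 36 36; K' ⊕ opad = 78 1b 5c 5c 5c 5c 5c.
m1: inner = H(12 71 36 36 36 36 36 39 78 33 66) = db; tag = H(78 1b 5c 5c 5c 5c 5c db) = 3a
m2: inner = H(12 71 36 36 36 36 36 23 ec 8f 6d) = 9c; tag = H(78 1b 5c 5c 5c 5c 5c 9c) = fb
m3: inner = H(12 71 36 36 36 36 36 4e df df 66) = 03; tag = H(78 1b 5c 5c 5c 5c 5c 03) = 62 ← matches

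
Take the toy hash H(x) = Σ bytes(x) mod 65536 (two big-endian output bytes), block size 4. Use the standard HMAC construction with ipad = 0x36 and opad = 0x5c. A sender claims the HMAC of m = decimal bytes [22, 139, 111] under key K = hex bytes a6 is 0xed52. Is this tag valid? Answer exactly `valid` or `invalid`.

Key hex bytes a6 is 1 byte ≤ B = 4; zero-pad to 4 bytes: K' = a6 00 00 00.
K' ⊕ ipad = 90 36 36 36; K' ⊕ opad = fa 5c 5c 5c.
Inner hash: sum = 144+54+54+54+22+139+111 = 578 → 02 42.
Outer hash (recomputed tag): sum = 250+92+92+92+2+66 = 594 → 02 52.
Recomputed tag = 0252; claimed = ed52 → mismatch.

invalid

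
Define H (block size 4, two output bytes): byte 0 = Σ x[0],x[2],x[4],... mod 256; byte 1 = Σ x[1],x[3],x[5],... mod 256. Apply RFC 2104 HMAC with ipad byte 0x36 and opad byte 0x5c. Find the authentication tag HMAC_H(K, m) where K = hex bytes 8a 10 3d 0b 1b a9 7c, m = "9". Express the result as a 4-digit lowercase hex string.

Key hex bytes 8a 10 3d 0b 1b a9 7c is 7 bytes > B = 4, so hash it first: H(key) = 5e c4, then zero-pad to 4 bytes: K' = 5e c4 00 00.
K' ⊕ ipad = 68 f2 36 36.  K' ⊕ opad = 02 98 5c 5c.
Inner input = (K'⊕ipad) ∥ m = 68 f2 36 36 ∥ 39.
Inner hash: even-index sum = 215 mod 256 = 215; odd-index sum = 296 mod 256 = 40 → d7 28.
Outer input = (K'⊕opad) ∥ inner = 02 98 5c 5c ∥ d7 28.
Outer hash (tag): even-index sum = 309 mod 256 = 53; odd-index sum = 284 mod 256 = 28 → 35 1c.

351c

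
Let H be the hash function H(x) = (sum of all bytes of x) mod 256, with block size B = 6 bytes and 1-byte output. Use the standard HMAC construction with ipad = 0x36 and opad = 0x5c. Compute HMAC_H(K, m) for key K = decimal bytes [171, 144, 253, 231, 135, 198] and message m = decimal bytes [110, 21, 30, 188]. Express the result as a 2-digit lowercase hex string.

Key decimal bytes [171, 144, 253, 231, 135, 198] = ab 90 fd e7 87 c6 is exactly B = 6 bytes: K' = ab 90 fd e7 87 c6.
K' ⊕ ipad = 9d a6 cb d1 b1 f0.  K' ⊕ opad = f7 cc a1 bb db 9a.
Inner input = (K'⊕ipad) ∥ m = 9d a6 cb d1 b1 f0 ∥ 6e 15 1e bc.
Inner hash: sum = 157+166+203+209+177+240+110+21+30+188 = 1501; mod 256 = 221 → dd.
Outer input = (K'⊕opad) ∥ inner = f7 cc a1 bb db 9a ∥ dd.
Outer hash (tag): sum = 247+204+161+187+219+154+221 = 1393; mod 256 = 113 → 71.

71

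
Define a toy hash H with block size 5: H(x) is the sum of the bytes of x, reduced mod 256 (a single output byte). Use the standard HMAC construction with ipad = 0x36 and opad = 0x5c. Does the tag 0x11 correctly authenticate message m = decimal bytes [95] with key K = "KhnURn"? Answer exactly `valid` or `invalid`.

Key "KhnURn" = 4b 68 6e 55 52 6e is 6 bytes > B = 5, so hash it first: H(key) = 36, then zero-pad to 5 bytes: K' = 36 00 00 00 00.
K' ⊕ ipad = 00 36 36 36 36; K' ⊕ opad = 6a 5c 5c 5c 5c.
Inner hash: sum = 0+54+54+54+54+95 = 311; mod 256 = 55 → 37.
Outer hash (recomputed tag): sum = 106+92+92+92+92+55 = 529; mod 256 = 17 → 11.
Recomputed tag = 11; claimed = 11 → match.

valid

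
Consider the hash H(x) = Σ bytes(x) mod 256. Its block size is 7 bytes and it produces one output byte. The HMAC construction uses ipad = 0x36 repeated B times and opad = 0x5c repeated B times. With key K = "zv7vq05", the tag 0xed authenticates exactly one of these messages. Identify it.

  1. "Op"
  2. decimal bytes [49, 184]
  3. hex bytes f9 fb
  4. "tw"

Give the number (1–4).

Key "zv7vq05" = 7a 76 37 76 71 30 35 is exactly B = 7 bytes: K' = 7a 76 37 76 71 30 35.
K' ⊕ ipad = 4c 40 01 40 47 06 03; K' ⊕ opad = 26 2a 6b 2a 2d 6c 69.
m1: inner = H(4c 40 01 40 47 06 03 4f 70) = dc; tag = H(26 2a 6b 2a 2d 6c 69 dc) = c3
m2: inner = H(4c 40 01 40 47 06 03 31 b8) = 06; tag = H(26 2a 6b 2a 2d 6c 69 06) = ed ← matches
m3: inner = H(4c 40 01 40 47 06 03 f9 fb) = 11; tag = H(26 2a 6b 2a 2d 6c 69 11) = f8
m4: inner = H(4c 40 01 40 47 06 03 74 77) = 08; tag = H(26 2a 6b 2a 2d 6c 69 08) = ef

2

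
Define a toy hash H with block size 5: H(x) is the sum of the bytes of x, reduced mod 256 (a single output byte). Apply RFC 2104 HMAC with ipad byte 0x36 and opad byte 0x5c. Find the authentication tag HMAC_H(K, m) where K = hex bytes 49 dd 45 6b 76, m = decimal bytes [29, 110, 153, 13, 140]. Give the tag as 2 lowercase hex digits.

47

Key hex bytes 49 dd 45 6b 76 is exactly B = 5 bytes: K' = 49 dd 45 6b 76.
K' ⊕ ipad = 7f eb 73 5d 40.  K' ⊕ opad = 15 81 19 37 2a.
Inner input = (K'⊕ipad) ∥ m = 7f eb 73 5d 40 ∥ 1d 6e 99 0d 8c.
Inner hash: sum = 127+235+115+93+64+29+110+153+13+140 = 1079; mod 256 = 55 → 37.
Outer input = (K'⊕opad) ∥ inner = 15 81 19 37 2a ∥ 37.
Outer hash (tag): sum = 21+129+25+55+42+55 = 327; mod 256 = 71 → 47.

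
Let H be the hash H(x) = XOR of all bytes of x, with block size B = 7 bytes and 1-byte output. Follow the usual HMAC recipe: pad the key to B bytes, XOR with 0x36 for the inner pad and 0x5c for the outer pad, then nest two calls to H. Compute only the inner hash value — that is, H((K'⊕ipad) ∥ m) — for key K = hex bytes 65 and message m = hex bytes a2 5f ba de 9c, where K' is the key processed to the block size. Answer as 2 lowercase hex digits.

56

Key hex bytes 65 is 1 byte ≤ B = 7; zero-pad to 7 bytes: K' = 65 00 00 00 00 00 00.
K' ⊕ ipad = 53 36 36 36 36 36 36.
Inner input = 53 36 36 36 36 36 36 ∥ a2 5f ba de 9c.
Inner hash: XOR 53⊕36⊕36⊕36⊕36⊕36⊕36⊕a2⊕5f⊕ba⊕de⊕9c = 56.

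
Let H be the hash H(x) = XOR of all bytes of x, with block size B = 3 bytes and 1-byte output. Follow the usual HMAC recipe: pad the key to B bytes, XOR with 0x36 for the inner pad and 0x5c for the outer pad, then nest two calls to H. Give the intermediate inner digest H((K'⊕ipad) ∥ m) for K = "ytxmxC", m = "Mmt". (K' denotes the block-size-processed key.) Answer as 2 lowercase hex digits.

Key "ytxmxC" = 79 74 78 6d 78 43 is 6 bytes > B = 3, so hash it first: H(key) = 23, then zero-pad to 3 bytes: K' = 23 00 00.
K' ⊕ ipad = 15 36 36.
Inner input = 15 36 36 ∥ 4d 6d 74.
Inner hash: XOR 15⊕36⊕36⊕4d⊕6d⊕74 = 41.

41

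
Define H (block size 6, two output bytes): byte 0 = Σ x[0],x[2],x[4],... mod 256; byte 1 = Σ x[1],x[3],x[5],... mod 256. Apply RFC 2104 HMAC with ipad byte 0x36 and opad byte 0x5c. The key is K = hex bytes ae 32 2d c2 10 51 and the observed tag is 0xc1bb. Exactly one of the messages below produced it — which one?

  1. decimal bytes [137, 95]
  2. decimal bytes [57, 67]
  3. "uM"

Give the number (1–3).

Key hex bytes ae 32 2d c2 10 51 is exactly B = 6 bytes: K' = ae 32 2d c2 10 51.
K' ⊕ ipad = 98 04 1b f4 26 67; K' ⊕ opad = f2 6e 71 9e 4c 0d.
m1: inner = H(98 04 1b f4 26 67 89 5f) = 62 be; tag = H(f2 6e 71 9e 4c 0d 62 be) = 11d7
m2: inner = H(98 04 1b f4 26 67 39 43) = 12 a2; tag = H(f2 6e 71 9e 4c 0d 12 a2) = c1bb ← matches
m3: inner = H(98 04 1b f4 26 67 75 4d) = 4e ac; tag = H(f2 6e 71 9e 4c 0d 4e ac) = fdc5

2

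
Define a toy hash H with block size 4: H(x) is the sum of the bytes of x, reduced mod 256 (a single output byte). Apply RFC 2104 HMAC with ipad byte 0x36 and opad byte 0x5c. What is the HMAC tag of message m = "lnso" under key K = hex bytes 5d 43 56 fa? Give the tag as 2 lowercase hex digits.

98

Key hex bytes 5d 43 56 fa is exactly B = 4 bytes: K' = 5d 43 56 fa.
K' ⊕ ipad = 6b 75 60 cc.  K' ⊕ opad = 01 1f 0a a6.
Inner input = (K'⊕ipad) ∥ m = 6b 75 60 cc ∥ 6c 6e 73 6f.
Inner hash: sum = 107+117+96+204+108+110+115+111 = 968; mod 256 = 200 → c8.
Outer input = (K'⊕opad) ∥ inner = 01 1f 0a a6 ∥ c8.
Outer hash (tag): sum = 1+31+10+166+200 = 408; mod 256 = 152 → 98.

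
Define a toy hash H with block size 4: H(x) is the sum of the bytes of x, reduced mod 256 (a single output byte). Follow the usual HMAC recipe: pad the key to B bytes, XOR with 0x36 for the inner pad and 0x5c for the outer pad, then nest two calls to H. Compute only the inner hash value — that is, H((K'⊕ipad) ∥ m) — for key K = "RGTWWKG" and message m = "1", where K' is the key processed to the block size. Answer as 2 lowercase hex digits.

Key "RGTWWKG" = 52 47 54 57 57 4b 47 is 7 bytes > B = 4, so hash it first: H(key) = 2d, then zero-pad to 4 bytes: K' = 2d 00 00 00.
K' ⊕ ipad = 1b 36 36 36.
Inner input = 1b 36 36 36 ∥ 31.
Inner hash: sum = 27+54+54+54+49 = 238 → ee.

ee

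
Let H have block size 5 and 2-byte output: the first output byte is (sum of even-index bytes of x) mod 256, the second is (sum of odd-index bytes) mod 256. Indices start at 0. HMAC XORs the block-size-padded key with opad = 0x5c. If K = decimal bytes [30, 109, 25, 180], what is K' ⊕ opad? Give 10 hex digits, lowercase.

423145e85c

Key decimal bytes [30, 109, 25, 180] = 1e 6d 19 b4 is 4 bytes ≤ B = 5; zero-pad to 5 bytes: K' = 1e 6d 19 b4 00.
XOR each byte with 0x5c: 1e⊕5c=42, 6d⊕5c=31, 19⊕5c=45, b4⊕5c=e8, 00⊕5c=5c.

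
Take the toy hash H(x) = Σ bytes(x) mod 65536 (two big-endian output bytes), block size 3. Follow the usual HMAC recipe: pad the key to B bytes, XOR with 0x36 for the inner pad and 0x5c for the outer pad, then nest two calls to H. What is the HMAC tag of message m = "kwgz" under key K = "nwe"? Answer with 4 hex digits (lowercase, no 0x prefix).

Key "nwe" = 6e 77 65 is exactly B = 3 bytes: K' = 6e 77 65.
K' ⊕ ipad = 58 41 53.  K' ⊕ opad = 32 2b 39.
Inner input = (K'⊕ipad) ∥ m = 58 41 53 ∥ 6b 77 67 7a.
Inner hash: sum = 88+65+83+107+119+103+122 = 687 → 02 af.
Outer input = (K'⊕opad) ∥ inner = 32 2b 39 ∥ 02 af.
Outer hash (tag): sum = 50+43+57+2+175 = 327 → 01 47.

0147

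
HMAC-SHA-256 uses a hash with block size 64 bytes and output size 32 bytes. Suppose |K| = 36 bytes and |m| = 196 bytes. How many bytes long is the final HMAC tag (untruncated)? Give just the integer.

32

The tag is one SHA-256 digest: 32 bytes.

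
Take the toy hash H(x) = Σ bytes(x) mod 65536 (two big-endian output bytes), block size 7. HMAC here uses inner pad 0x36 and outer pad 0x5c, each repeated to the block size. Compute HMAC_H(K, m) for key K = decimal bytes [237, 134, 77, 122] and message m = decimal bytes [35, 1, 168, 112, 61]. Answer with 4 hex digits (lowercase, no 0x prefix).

0347

Key decimal bytes [237, 134, 77, 122] = ed 86 4d 7a is 4 bytes ≤ B = 7; zero-pad to 7 bytes: K' = ed 86 4d 7a 00 00 00.
K' ⊕ ipad = db b0 7b 4c 36 36 36.  K' ⊕ opad = b1 da 11 26 5c 5c 5c.
Inner input = (K'⊕ipad) ∥ m = db b0 7b 4c 36 36 36 ∥ 23 01 a8 70 3d.
Inner hash: sum = 219+176+123+76+54+54+54+35+1+168+112+61 = 1133 → 04 6d.
Outer input = (K'⊕opad) ∥ inner = b1 da 11 26 5c 5c 5c ∥ 04 6d.
Outer hash (tag): sum = 177+218+17+38+92+92+92+4+109 = 839 → 03 47.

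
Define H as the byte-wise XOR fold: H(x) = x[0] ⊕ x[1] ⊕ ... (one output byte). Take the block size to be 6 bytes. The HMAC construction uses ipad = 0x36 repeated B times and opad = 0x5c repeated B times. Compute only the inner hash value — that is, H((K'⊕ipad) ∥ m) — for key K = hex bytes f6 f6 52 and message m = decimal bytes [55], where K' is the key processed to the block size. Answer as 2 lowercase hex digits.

65

Key hex bytes f6 f6 52 is 3 bytes ≤ B = 6; zero-pad to 6 bytes: K' = f6 f6 52 00 00 00.
K' ⊕ ipad = c0 c0 64 36 36 36.
Inner input = c0 c0 64 36 36 36 ∥ 37.
Inner hash: XOR c0⊕c0⊕64⊕36⊕36⊕36⊕37 = 65.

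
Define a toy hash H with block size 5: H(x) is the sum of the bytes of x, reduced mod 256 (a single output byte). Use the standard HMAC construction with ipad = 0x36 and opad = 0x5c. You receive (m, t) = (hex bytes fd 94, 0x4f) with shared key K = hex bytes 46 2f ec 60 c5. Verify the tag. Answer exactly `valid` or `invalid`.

valid

Key hex bytes 46 2f ec 60 c5 is exactly B = 5 bytes: K' = 46 2f ec 60 c5.
K' ⊕ ipad = 70 19 da 56 f3; K' ⊕ opad = 1a 73 b0 3c 99.
Inner hash: sum = 112+25+218+86+243+253+148 = 1085; mod 256 = 61 → 3d.
Outer hash (recomputed tag): sum = 26+115+176+60+153+61 = 591; mod 256 = 79 → 4f.
Recomputed tag = 4f; claimed = 4f → match.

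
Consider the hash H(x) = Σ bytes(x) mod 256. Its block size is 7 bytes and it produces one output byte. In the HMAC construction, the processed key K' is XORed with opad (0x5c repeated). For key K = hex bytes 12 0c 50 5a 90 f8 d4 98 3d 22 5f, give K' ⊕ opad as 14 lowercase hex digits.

Key hex bytes 12 0c 50 5a 90 f8 d4 98 3d 22 5f is 11 bytes > B = 7, so hash it first: H(key) = 7a, then zero-pad to 7 bytes: K' = 7a 00 00 00 00 00 00.
XOR each byte with 0x5c: 7a⊕5c=26, 00⊕5c=5c, 00⊕5c=5c, 00⊕5c=5c, 00⊕5c=5c, 00⊕5c=5c, 00⊕5c=5c.

265c5c5c5c5c5c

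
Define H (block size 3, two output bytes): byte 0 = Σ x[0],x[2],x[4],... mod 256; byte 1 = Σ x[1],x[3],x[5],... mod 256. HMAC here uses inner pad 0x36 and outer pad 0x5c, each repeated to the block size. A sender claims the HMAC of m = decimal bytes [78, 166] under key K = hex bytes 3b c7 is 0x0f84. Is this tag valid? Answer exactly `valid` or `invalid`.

Key hex bytes 3b c7 is 2 bytes ≤ B = 3; zero-pad to 3 bytes: K' = 3b c7 00.
K' ⊕ ipad = 0d f1 36; K' ⊕ opad = 67 9b 5c.
Inner hash: even-index sum = 233 mod 256 = 233; odd-index sum = 319 mod 256 = 63 → e9 3f.
Outer hash (recomputed tag): even-index sum = 258 mod 256 = 2; odd-index sum = 388 mod 256 = 132 → 02 84.
Recomputed tag = 0284; claimed = 0f84 → mismatch.

invalid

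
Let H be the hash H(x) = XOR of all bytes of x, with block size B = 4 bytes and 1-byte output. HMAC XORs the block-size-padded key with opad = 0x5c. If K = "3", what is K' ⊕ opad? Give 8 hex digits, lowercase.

Key "3" = 33 is 1 byte ≤ B = 4; zero-pad to 4 bytes: K' = 33 00 00 00.
XOR each byte with 0x5c: 33⊕5c=6f, 00⊕5c=5c, 00⊕5c=5c, 00⊕5c=5c.

6f5c5c5c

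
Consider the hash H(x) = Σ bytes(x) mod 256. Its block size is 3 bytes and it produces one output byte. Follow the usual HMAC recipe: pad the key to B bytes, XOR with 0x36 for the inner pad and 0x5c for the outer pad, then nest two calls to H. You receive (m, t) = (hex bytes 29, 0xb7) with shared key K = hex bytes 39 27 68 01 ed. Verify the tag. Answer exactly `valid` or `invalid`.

Key hex bytes 39 27 68 01 ed is 5 bytes > B = 3, so hash it first: H(key) = b6, then zero-pad to 3 bytes: K' = b6 00 00.
K' ⊕ ipad = 80 36 36; K' ⊕ opad = ea 5c 5c.
Inner hash: sum = 128+54+54+41 = 277; mod 256 = 21 → 15.
Outer hash (recomputed tag): sum = 234+92+92+21 = 439; mod 256 = 183 → b7.
Recomputed tag = b7; claimed = b7 → match.

valid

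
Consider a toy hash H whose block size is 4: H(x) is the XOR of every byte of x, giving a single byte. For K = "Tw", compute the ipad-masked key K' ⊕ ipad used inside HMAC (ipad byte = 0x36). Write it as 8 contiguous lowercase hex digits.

Key "Tw" = 54 77 is 2 bytes ≤ B = 4; zero-pad to 4 bytes: K' = 54 77 00 00.
XOR each byte with 0x36: 54⊕36=62, 77⊕36=41, 00⊕36=36, 00⊕36=36.

62413636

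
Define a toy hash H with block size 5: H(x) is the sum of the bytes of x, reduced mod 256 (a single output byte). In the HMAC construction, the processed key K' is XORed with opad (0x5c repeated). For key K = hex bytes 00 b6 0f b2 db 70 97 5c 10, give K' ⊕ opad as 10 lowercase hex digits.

995c5c5c5c

Key hex bytes 00 b6 0f b2 db 70 97 5c 10 is 9 bytes > B = 5, so hash it first: H(key) = c5, then zero-pad to 5 bytes: K' = c5 00 00 00 00.
XOR each byte with 0x5c: c5⊕5c=99, 00⊕5c=5c, 00⊕5c=5c, 00⊕5c=5c, 00⊕5c=5c.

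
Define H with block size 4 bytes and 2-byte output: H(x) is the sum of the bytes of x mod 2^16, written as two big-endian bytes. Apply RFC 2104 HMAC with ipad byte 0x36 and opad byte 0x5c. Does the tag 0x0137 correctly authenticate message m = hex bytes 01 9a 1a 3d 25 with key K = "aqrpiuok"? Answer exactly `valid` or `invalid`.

invalid

Key "aqrpiuok" = 61 71 72 70 69 75 6f 6b is 8 bytes > B = 4, so hash it first: H(key) = 03 6c, then zero-pad to 4 bytes: K' = 03 6c 00 00.
K' ⊕ ipad = 35 5a 36 36; K' ⊕ opad = 5f 30 5c 5c.
Inner hash: sum = 53+90+54+54+1+154+26+61+37 = 530 → 02 12.
Outer hash (recomputed tag): sum = 95+48+92+92+2+18 = 347 → 01 5b.
Recomputed tag = 015b; claimed = 0137 → mismatch.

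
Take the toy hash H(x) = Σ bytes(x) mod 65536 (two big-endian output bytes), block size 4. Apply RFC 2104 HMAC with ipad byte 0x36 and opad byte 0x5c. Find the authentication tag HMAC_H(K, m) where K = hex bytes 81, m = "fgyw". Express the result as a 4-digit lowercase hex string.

020a

Key hex bytes 81 is 1 byte ≤ B = 4; zero-pad to 4 bytes: K' = 81 00 00 00.
K' ⊕ ipad = b7 36 36 36.  K' ⊕ opad = dd 5c 5c 5c.
Inner input = (K'⊕ipad) ∥ m = b7 36 36 36 ∥ 66 67 79 77.
Inner hash: sum = 183+54+54+54+102+103+121+119 = 790 → 03 16.
Outer input = (K'⊕opad) ∥ inner = dd 5c 5c 5c ∥ 03 16.
Outer hash (tag): sum = 221+92+92+92+3+22 = 522 → 02 0a.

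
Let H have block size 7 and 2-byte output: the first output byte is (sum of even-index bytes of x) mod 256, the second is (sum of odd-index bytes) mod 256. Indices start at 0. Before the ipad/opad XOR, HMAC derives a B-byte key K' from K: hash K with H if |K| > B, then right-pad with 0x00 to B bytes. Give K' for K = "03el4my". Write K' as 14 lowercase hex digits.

Key "03el4my" = 30 33 65 6c 34 6d 79 is exactly B = 7 bytes: K' = 30 33 65 6c 34 6d 79.

3033656c346d79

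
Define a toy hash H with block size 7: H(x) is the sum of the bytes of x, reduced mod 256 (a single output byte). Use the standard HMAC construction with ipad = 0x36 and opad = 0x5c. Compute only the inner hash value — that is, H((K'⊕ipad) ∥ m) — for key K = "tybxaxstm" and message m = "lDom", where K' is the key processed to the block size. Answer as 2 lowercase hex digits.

Key "tybxaxstm" = 74 79 62 78 61 78 73 74 6d is 9 bytes > B = 7, so hash it first: H(key) = f4, then zero-pad to 7 bytes: K' = f4 00 00 00 00 00 00.
K' ⊕ ipad = c2 36 36 36 36 36 36.
Inner input = c2 36 36 36 36 36 36 ∥ 6c 44 6f 6d.
Inner hash: sum = 194+54+54+54+54+54+54+108+68+111+109 = 914; mod 256 = 146 → 92.

92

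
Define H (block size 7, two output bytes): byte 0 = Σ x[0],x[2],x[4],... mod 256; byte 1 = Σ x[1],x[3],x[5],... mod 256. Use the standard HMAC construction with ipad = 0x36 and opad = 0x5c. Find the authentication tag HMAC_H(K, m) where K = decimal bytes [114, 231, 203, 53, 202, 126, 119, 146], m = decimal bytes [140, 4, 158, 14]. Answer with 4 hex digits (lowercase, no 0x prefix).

Key decimal bytes [114, 231, 203, 53, 202, 126, 119, 146] = 72 e7 cb 35 ca 7e 77 92 is 8 bytes > B = 7, so hash it first: H(key) = 7e 2c, then zero-pad to 7 bytes: K' = 7e 2c 00 00 00 00 00.
K' ⊕ ipad = 48 1a 36 36 36 36 36.  K' ⊕ opad = 22 70 5c 5c 5c 5c 5c.
Inner input = (K'⊕ipad) ∥ m = 48 1a 36 36 36 36 36 ∥ 8c 04 9e 0e.
Inner hash: even-index sum = 252 mod 256 = 252; odd-index sum = 432 mod 256 = 176 → fc b0.
Outer input = (K'⊕opad) ∥ inner = 22 70 5c 5c 5c 5c 5c ∥ fc b0.
Outer hash (tag): even-index sum = 486 mod 256 = 230; odd-index sum = 548 mod 256 = 36 → e6 24.

e624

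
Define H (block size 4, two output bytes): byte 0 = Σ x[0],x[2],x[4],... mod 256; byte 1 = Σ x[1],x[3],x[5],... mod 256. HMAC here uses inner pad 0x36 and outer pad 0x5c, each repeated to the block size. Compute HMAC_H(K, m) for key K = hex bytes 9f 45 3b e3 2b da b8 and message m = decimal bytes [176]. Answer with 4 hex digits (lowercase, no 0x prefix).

ae24

Key hex bytes 9f 45 3b e3 2b da b8 is 7 bytes > B = 4, so hash it first: H(key) = bd 02, then zero-pad to 4 bytes: K' = bd 02 00 00.
K' ⊕ ipad = 8b 34 36 36.  K' ⊕ opad = e1 5e 5c 5c.
Inner input = (K'⊕ipad) ∥ m = 8b 34 36 36 ∥ b0.
Inner hash: even-index sum = 369 mod 256 = 113; odd-index sum = 106 mod 256 = 106 → 71 6a.
Outer input = (K'⊕opad) ∥ inner = e1 5e 5c 5c ∥ 71 6a.
Outer hash (tag): even-index sum = 430 mod 256 = 174; odd-index sum = 292 mod 256 = 36 → ae 24.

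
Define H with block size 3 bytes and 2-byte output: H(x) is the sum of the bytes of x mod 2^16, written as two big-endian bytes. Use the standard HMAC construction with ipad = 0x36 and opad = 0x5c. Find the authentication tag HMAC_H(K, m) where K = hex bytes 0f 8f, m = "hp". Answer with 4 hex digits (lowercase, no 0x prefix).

0184

Key hex bytes 0f 8f is 2 bytes ≤ B = 3; zero-pad to 3 bytes: K' = 0f 8f 00.
K' ⊕ ipad = 39 b9 36.  K' ⊕ opad = 53 d3 5c.
Inner input = (K'⊕ipad) ∥ m = 39 b9 36 ∥ 68 70.
Inner hash: sum = 57+185+54+104+112 = 512 → 02 00.
Outer input = (K'⊕opad) ∥ inner = 53 d3 5c ∥ 02 00.
Outer hash (tag): sum = 83+211+92+2+0 = 388 → 01 84.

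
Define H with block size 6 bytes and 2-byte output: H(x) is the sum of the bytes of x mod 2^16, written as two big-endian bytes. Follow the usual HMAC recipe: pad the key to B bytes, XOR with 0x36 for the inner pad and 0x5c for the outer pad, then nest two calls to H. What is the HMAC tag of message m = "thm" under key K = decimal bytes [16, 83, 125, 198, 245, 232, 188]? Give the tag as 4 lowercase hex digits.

0289

Key decimal bytes [16, 83, 125, 198, 245, 232, 188] = 10 53 7d c6 f5 e8 bc is 7 bytes > B = 6, so hash it first: H(key) = 04 3f, then zero-pad to 6 bytes: K' = 04 3f 00 00 00 00.
K' ⊕ ipad = 32 09 36 36 36 36.  K' ⊕ opad = 58 63 5c 5c 5c 5c.
Inner input = (K'⊕ipad) ∥ m = 32 09 36 36 36 36 ∥ 74 68 6d.
Inner hash: sum = 50+9+54+54+54+54+116+104+109 = 604 → 02 5c.
Outer input = (K'⊕opad) ∥ inner = 58 63 5c 5c 5c 5c ∥ 02 5c.
Outer hash (tag): sum = 88+99+92+92+92+92+2+92 = 649 → 02 89.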